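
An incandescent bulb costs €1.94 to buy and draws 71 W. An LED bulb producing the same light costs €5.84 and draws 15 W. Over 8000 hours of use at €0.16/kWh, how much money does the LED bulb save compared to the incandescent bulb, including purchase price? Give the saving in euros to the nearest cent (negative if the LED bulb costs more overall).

€67.78

incandescent bulb: €1.94 + (71/1000) kW × 8000 h × €0.16 = €1.94 + €90.88 = €92.82
LED bulb: €5.84 + (15/1000) kW × 8000 h × €0.16 = €5.84 + €19.2 = €25.04
Saving = €92.82 − €25.04 = €67.78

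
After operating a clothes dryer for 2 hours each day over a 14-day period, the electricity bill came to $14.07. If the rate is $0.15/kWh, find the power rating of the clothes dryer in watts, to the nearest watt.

3350 W

Energy = $14.07 ÷ $0.15/kWh = 93.8 kWh
Runtime = 2 h/day × 14 days = 28 h
Power = 93.8 kWh ÷ 28 h = 3.35 kW = 3350 W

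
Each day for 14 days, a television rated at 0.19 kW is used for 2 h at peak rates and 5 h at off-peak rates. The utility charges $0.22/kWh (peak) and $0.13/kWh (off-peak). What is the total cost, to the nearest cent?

$2.90

Peak energy = 0.19 kW × 2 h × 14 = 5.32 kWh
Off-peak energy = 0.19 kW × 5 h × 14 = 13.3 kWh
Cost = 5.32 × $0.22 + 13.3 × $0.13 = $1.1704 + $1.729 = $2.90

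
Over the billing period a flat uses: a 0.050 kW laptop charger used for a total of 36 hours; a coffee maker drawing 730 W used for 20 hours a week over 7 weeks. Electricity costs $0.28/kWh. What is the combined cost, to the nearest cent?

laptop charger: 0.05 kW × 36 h = 1.8 kWh
coffee maker: Runtime = 20 h/week × 7 weeks = 140 h
coffee maker: 0.73 kW × 140 h = 102.2 kWh
Total energy = 104 kWh
Cost = 104 × $0.28 = $29.12

$29.12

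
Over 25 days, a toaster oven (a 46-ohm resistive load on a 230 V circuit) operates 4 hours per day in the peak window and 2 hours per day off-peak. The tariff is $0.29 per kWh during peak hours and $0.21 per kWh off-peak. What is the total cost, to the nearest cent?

Power = V²/R = 230²/46 = 1150 W = 1.15 kW
Peak energy = 1.15 kW × 4 h × 25 = 115 kWh
Off-peak energy = 1.15 kW × 2 h × 25 = 57.5 kWh
Cost = 115 × $0.29 + 57.5 × $0.21 = $33.35 + $12.075 = $45.43

$45.43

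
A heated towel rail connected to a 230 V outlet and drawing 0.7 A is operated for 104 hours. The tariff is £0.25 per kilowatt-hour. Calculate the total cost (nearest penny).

Power = 0.7 A × 230 V = 161 W = 0.161 kW
Energy = 0.161 kW × 104 h = 16.744 kWh
Cost = 16.744 kWh × £0.25/kWh = £4.19

£4.19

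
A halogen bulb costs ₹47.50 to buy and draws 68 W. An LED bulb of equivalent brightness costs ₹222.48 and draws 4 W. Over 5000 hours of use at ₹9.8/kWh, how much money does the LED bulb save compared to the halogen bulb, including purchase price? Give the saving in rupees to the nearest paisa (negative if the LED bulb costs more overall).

halogen bulb: ₹47.50 + (68/1000) kW × 5000 h × ₹9.8 = ₹47.50 + ₹3332 = ₹3379.5
LED bulb: ₹222.48 + (4/1000) kW × 5000 h × ₹9.8 = ₹222.48 + ₹196 = ₹418.48
Saving = ₹3379.5 − ₹418.48 = ₹2961.02

₹2961.02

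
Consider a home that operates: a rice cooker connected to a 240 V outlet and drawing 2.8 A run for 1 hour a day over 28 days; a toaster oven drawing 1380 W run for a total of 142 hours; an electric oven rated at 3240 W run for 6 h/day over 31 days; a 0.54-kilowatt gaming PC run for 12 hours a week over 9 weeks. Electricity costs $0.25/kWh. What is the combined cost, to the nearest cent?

rice cooker: Power = 2.8 A × 240 V = 672 W = 0.672 kW
rice cooker: Runtime = 1 h/day × 28 days = 28 h
rice cooker: 0.672 kW × 28 h = 18.816 kWh
toaster oven: 1.38 kW × 142 h = 195.96 kWh
electric oven: Runtime = 6 h/day × 31 days = 186 h
electric oven: 3.24 kW × 186 h = 602.64 kWh
gaming PC: Runtime = 12 h/week × 9 weeks = 108 h
gaming PC: 0.54 kW × 108 h = 58.32 kWh
Total energy = 875.736 kWh
Cost = 875.736 × $0.25 = $218.93

$218.93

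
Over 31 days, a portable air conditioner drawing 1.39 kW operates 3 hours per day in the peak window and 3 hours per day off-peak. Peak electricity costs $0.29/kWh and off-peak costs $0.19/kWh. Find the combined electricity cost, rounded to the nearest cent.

Peak energy = 1.39 kW × 3 h × 31 = 129.27 kWh
Off-peak energy = 1.39 kW × 3 h × 31 = 129.27 kWh
Cost = 129.27 × $0.29 + 129.27 × $0.19 = $37.4883 + $24.5613 = $62.05

$62.05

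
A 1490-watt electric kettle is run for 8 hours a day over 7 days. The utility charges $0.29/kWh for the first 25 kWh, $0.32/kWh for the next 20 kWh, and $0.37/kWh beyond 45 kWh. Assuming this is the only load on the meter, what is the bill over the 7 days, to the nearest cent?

Runtime = 8 h/day × 7 days = 56 h
Energy = 1.49 kW × 56 h = 83.44 kWh
Tier 1 (0–25 kWh): 25 × $0.29 = $7.25
Tier 2 (25–45 kWh): 20 × $0.32 = $6.4
Above 45 kWh: 38.44 × $0.37 = $14.2228
Bill = $27.87

$27.87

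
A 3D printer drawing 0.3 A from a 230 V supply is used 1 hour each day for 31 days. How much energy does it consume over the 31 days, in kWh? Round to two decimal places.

2.14 kWh

Power = 0.3 A × 230 V = 69 W = 0.069 kW
Runtime = 1 h/day × 31 days = 31 h
Energy = 0.069 kW × 31 h = 2.139 kWh ≈ 2.14 kWh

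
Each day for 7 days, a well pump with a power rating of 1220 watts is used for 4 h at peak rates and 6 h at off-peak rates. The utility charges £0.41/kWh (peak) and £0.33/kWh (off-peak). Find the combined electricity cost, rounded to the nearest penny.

Peak energy = 1.22 kW × 4 h × 7 = 34.16 kWh
Off-peak energy = 1.22 kW × 6 h × 7 = 51.24 kWh
Cost = 34.16 × £0.41 + 51.24 × £0.33 = £14.0056 + £16.9092 = £30.91

£30.91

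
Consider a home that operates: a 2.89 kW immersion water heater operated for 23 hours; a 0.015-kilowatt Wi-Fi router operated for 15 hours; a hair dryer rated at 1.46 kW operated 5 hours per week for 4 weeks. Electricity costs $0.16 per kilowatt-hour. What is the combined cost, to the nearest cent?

$15.34

immersion water heater: 2.89 kW × 23 h = 66.47 kWh
Wi-Fi router: 0.015 kW × 15 h = 0.225 kWh
hair dryer: Runtime = 5 h/week × 4 weeks = 20 h
hair dryer: 1.46 kW × 20 h = 29.2 kWh
Total energy = 95.895 kWh
Cost = 95.895 × $0.16 = $15.34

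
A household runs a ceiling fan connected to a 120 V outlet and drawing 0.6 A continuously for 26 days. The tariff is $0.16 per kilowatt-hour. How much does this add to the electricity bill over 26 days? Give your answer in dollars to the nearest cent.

Power = 0.6 A × 120 V = 72 W = 0.072 kW
Runtime = 24 h × 26 = 624 h
Energy = 0.072 kW × 624 h = 44.928 kWh
Cost = 44.928 kWh × $0.16/kWh = $7.19

$7.19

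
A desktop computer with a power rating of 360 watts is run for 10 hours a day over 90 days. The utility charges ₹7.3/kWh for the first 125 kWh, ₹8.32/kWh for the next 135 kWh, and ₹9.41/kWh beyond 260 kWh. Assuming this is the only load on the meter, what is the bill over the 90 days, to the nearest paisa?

Runtime = 10 h/day × 90 days = 900 h
Energy = 0.36 kW × 900 h = 324 kWh
Tier 1 (0–125 kWh): 125 × ₹7.3 = ₹912.5
Tier 2 (125–260 kWh): 135 × ₹8.32 = ₹1123.2
Above 260 kWh: 64 × ₹9.41 = ₹602.24
Bill = ₹2637.94

₹2637.94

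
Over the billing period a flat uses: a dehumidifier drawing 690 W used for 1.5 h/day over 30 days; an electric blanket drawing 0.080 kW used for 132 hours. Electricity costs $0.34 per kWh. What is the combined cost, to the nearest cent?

dehumidifier: Runtime = 1.5 h/day × 30 days = 45 h
dehumidifier: 0.69 kW × 45 h = 31.05 kWh
electric blanket: 0.08 kW × 132 h = 10.56 kWh
Total energy = 41.61 kWh
Cost = 41.61 × $0.34 = $14.15

$14.15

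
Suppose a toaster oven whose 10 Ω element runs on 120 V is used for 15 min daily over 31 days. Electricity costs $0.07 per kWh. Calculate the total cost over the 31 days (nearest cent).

Power = V²/R = 120²/10 = 1440 W = 1.44 kW
Runtime = 15 min × 31 = 465 min = 7.75 h
Energy = 1.44 kW × 7.75 h = 11.16 kWh
Cost = 11.16 kWh × $0.07/kWh = $0.78

$0.78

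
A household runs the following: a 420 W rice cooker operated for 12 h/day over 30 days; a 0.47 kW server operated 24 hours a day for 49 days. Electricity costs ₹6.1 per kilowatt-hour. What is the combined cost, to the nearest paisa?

rice cooker: Runtime = 12 h/day × 30 days = 360 h
rice cooker: 0.42 kW × 360 h = 151.2 kWh
server: Runtime = 24 h × 49 = 1176 h
server: 0.47 kW × 1176 h = 552.72 kWh
Total energy = 703.92 kWh
Cost = 703.92 × ₹6.1 = ₹4293.91

₹4293.91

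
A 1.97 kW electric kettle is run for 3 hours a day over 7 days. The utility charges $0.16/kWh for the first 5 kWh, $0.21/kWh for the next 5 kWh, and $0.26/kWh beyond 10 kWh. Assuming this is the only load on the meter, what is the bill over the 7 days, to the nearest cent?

$10.01

Runtime = 3 h/day × 7 days = 21 h
Energy = 1.97 kW × 21 h = 41.37 kWh
Tier 1 (0–5 kWh): 5 × $0.16 = $0.8
Tier 2 (5–10 kWh): 5 × $0.21 = $1.05
Above 10 kWh: 31.37 × $0.26 = $8.1562
Bill = $10.01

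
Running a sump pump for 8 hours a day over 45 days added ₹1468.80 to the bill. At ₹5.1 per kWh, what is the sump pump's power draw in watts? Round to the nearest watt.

800 W

Energy = ₹1468.80 ÷ ₹5.1/kWh = 288 kWh
Runtime = 8 h/day × 45 days = 360 h
Power = 288 kWh ÷ 360 h = 0.8 kW = 800 W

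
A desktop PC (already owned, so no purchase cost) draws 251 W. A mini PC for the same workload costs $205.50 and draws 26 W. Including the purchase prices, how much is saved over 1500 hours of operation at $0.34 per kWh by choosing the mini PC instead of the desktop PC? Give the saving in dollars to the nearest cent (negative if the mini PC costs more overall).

-$90.75

desktop PC: $0.00 + (251/1000) kW × 1500 h × $0.34 = $0.00 + $128.01 = $128.01
mini PC: $205.50 + (26/1000) kW × 1500 h × $0.34 = $205.50 + $13.26 = $218.76
Saving = $128.01 − $218.76 = −$90.75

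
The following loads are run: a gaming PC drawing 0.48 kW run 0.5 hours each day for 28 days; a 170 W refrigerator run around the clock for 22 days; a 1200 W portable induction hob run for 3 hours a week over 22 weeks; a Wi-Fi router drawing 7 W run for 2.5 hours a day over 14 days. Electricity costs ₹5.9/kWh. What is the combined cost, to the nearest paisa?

₹1037.96

gaming PC: Runtime = 0.5 h/day × 28 days = 14 h
gaming PC: 0.48 kW × 14 h = 6.72 kWh
refrigerator: Runtime = 24 h × 22 = 528 h
refrigerator: 0.17 kW × 528 h = 89.76 kWh
portable induction hob: Runtime = 3 h/week × 22 weeks = 66 h
portable induction hob: 1.2 kW × 66 h = 79.2 kWh
Wi-Fi router: Runtime = 2.5 h/day × 14 days = 35 h
Wi-Fi router: 0.007 kW × 35 h = 0.245 kWh
Total energy = 175.925 kWh
Cost = 175.925 × ₹5.9 = ₹1037.96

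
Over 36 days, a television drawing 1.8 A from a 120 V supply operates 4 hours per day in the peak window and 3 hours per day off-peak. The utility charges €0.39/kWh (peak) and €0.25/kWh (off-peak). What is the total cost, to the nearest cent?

Power = 1.8 A × 120 V = 216 W = 0.216 kW
Peak energy = 0.216 kW × 4 h × 36 = 31.104 kWh
Off-peak energy = 0.216 kW × 3 h × 36 = 23.328 kWh
Cost = 31.104 × €0.39 + 23.328 × €0.25 = €12.13056 + €5.832 = €17.96

€17.96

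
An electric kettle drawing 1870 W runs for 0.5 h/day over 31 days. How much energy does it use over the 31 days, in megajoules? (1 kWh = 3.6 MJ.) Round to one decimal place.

Runtime = 0.5 h/day × 31 days = 15.5 h
Energy = 1.87 kW × 15.5 h = 28.985 kWh
= 28.985 × 3.6 MJ = 104.3 MJ

104.3 MJ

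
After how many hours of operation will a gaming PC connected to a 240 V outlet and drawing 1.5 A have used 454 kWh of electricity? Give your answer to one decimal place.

1261.1 h

Power = 1.5 A × 240 V = 360 W = 0.36 kW
Hours = 454 kWh ÷ 0.36 kW = 1261.1 h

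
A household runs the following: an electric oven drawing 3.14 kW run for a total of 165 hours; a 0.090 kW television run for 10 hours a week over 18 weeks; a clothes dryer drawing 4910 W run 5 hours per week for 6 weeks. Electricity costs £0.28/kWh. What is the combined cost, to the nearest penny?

electric oven: 3.14 kW × 165 h = 518.1 kWh
television: Runtime = 10 h/week × 18 weeks = 180 h
television: 0.09 kW × 180 h = 16.2 kWh
clothes dryer: Runtime = 5 h/week × 6 weeks = 30 h
clothes dryer: 4.91 kW × 30 h = 147.3 kWh
Total energy = 681.6 kWh
Cost = 681.6 × £0.28 = £190.85

£190.85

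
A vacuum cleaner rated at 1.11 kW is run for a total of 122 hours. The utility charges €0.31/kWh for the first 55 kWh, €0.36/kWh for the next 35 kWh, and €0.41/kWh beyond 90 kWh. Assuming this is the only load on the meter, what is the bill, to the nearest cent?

Energy = 1.11 kW × 122 h = 135.42 kWh
Tier 1 (0–55 kWh): 55 × €0.31 = €17.05
Tier 2 (55–90 kWh): 35 × €0.36 = €12.6
Above 90 kWh: 45.42 × €0.41 = €18.6222
Bill = €48.27

€48.27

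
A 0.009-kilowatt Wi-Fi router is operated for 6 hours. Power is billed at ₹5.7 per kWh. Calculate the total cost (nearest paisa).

Energy = 0.009 kW × 6 h = 0.054 kWh
Cost = 0.054 kWh × ₹5.7/kWh = ₹0.31

₹0.31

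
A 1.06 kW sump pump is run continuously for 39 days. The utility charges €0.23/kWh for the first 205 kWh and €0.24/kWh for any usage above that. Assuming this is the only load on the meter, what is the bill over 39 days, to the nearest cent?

Runtime = 24 h × 39 = 936 h
Energy = 1.06 kW × 936 h = 992.16 kWh
Tier 1 (0–205 kWh): 205 × €0.23 = €47.15
Above 205 kWh: 787.16 × €0.24 = €188.9184
Bill = €236.07

€236.07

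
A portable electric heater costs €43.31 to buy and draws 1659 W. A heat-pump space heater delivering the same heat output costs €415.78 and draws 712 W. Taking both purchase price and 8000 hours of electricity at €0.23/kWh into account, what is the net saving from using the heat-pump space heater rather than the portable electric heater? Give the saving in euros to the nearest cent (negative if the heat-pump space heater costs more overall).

portable electric heater: €43.31 + (1659/1000) kW × 8000 h × €0.23 = €43.31 + €3052.56 = €3095.87
heat-pump space heater: €415.78 + (712/1000) kW × 8000 h × €0.23 = €415.78 + €1310.08 = €1725.86
Saving = €3095.87 − €1725.86 = €1370.01

€1370.01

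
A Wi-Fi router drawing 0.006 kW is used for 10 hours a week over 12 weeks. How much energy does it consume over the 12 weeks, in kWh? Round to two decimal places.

0.72 kWh

Runtime = 10 h/week × 12 weeks = 120 h
Energy = 0.006 kW × 120 h = 0.72 kWh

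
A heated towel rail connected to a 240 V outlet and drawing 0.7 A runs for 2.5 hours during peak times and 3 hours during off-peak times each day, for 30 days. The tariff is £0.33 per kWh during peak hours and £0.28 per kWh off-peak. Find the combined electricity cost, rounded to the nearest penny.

Power = 0.7 A × 240 V = 168 W = 0.168 kW
Peak energy = 0.168 kW × 2.5 h × 30 = 12.6 kWh
Off-peak energy = 0.168 kW × 3 h × 30 = 15.12 kWh
Cost = 12.6 × £0.33 + 15.12 × £0.28 = £4.158 + £4.2336 = £8.39

£8.39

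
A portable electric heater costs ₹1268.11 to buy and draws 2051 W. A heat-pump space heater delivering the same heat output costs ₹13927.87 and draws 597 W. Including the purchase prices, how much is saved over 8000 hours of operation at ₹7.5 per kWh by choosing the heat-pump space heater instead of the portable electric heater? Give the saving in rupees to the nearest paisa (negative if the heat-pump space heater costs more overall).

portable electric heater: ₹1268.11 + (2051/1000) kW × 8000 h × ₹7.5 = ₹1268.11 + ₹123060 = ₹124328.11
heat-pump space heater: ₹13927.87 + (597/1000) kW × 8000 h × ₹7.5 = ₹13927.87 + ₹35820 = ₹49747.87
Saving = ₹124328.11 − ₹49747.87 = ₹74580.24

₹74580.24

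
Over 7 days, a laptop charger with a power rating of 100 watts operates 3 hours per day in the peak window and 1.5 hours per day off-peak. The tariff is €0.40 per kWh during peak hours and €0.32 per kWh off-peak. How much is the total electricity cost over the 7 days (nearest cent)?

€1.18

Peak energy = 0.1 kW × 3 h × 7 = 2.1 kWh
Off-peak energy = 0.1 kW × 1.5 h × 7 = 1.05 kWh
Cost = 2.1 × €0.40 + 1.05 × €0.32 = €0.84 + €0.336 = €1.18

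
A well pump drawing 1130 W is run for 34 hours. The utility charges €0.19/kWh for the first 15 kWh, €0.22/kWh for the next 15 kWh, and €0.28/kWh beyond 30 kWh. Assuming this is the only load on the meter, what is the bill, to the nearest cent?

Energy = 1.13 kW × 34 h = 38.42 kWh
Tier 1 (0–15 kWh): 15 × €0.19 = €2.85
Tier 2 (15–30 kWh): 15 × €0.22 = €3.3
Above 30 kWh: 8.42 × €0.28 = €2.3576
Bill = €8.51

€8.51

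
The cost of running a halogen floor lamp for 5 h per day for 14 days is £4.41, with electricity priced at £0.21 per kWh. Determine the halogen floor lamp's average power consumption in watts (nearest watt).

Energy = £4.41 ÷ £0.21/kWh = 21 kWh
Runtime = 5 h/day × 14 days = 70 h
Power = 21 kWh ÷ 70 h = 0.3 kW = 300 W

300 W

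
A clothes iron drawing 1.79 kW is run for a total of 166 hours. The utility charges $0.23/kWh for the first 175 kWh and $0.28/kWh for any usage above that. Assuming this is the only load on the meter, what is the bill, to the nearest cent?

$74.45

Energy = 1.79 kW × 166 h = 297.14 kWh
Tier 1 (0–175 kWh): 175 × $0.23 = $40.25
Above 175 kWh: 122.14 × $0.28 = $34.1992
Bill = $74.45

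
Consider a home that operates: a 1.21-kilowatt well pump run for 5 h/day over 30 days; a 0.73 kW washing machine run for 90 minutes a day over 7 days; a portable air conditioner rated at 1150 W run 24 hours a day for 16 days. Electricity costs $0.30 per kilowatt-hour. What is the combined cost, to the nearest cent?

$189.23

well pump: Runtime = 5 h/day × 30 days = 150 h
well pump: 1.21 kW × 150 h = 181.5 kWh
washing machine: Runtime = 90 min × 7 = 630 min = 10.5 h
washing machine: 0.73 kW × 10.5 h = 7.665 kWh
portable air conditioner: Runtime = 24 h × 16 = 384 h
portable air conditioner: 1.15 kW × 384 h = 441.6 kWh
Total energy = 630.765 kWh
Cost = 630.765 × $0.30 = $189.23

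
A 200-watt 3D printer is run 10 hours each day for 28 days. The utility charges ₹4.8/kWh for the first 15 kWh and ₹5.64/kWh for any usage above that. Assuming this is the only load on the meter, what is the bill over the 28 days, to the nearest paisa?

Runtime = 10 h/day × 28 days = 280 h
Energy = 0.2 kW × 280 h = 56 kWh
Tier 1 (0–15 kWh): 15 × ₹4.8 = ₹72
Above 15 kWh: 41 × ₹5.64 = ₹231.24
Bill = ₹303.24

₹303.24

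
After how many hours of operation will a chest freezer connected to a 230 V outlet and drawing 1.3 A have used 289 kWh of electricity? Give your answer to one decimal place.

966.6 h

Power = 1.3 A × 230 V = 299 W = 0.299 kW
Hours = 289 kWh ÷ 0.299 kW = 966.6 h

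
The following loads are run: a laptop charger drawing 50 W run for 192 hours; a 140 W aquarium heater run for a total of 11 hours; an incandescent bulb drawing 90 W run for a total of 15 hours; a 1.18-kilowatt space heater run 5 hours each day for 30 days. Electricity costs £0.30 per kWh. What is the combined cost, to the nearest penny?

laptop charger: 0.05 kW × 192 h = 9.6 kWh
aquarium heater: 0.14 kW × 11 h = 1.54 kWh
incandescent bulb: 0.09 kW × 15 h = 1.35 kWh
space heater: Runtime = 5 h/day × 30 days = 150 h
space heater: 1.18 kW × 150 h = 177 kWh
Total energy = 189.49 kWh
Cost = 189.49 × £0.30 = £56.85

£56.85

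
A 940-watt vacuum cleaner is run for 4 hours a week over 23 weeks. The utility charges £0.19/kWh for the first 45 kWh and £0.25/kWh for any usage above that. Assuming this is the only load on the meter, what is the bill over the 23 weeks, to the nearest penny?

£18.92

Runtime = 4 h/week × 23 weeks = 92 h
Energy = 0.94 kW × 92 h = 86.48 kWh
Tier 1 (0–45 kWh): 45 × £0.19 = £8.55
Above 45 kWh: 41.48 × £0.25 = £10.37
Bill = £18.92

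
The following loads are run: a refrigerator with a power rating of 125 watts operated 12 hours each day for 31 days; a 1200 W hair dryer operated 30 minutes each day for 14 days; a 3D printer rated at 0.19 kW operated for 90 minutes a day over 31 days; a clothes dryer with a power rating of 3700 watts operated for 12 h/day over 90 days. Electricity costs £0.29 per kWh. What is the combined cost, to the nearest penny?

refrigerator: Runtime = 12 h/day × 31 days = 372 h
refrigerator: 0.125 kW × 372 h = 46.5 kWh
hair dryer: Runtime = 30 min × 14 = 420 min = 7 h
hair dryer: 1.2 kW × 7 h = 8.4 kWh
3D printer: Runtime = 90 min × 31 = 2790 min = 46.5 h
3D printer: 0.19 kW × 46.5 h = 8.835 kWh
clothes dryer: Runtime = 12 h/day × 90 days = 1080 h
clothes dryer: 3.7 kW × 1080 h = 3996 kWh
Total energy = 4059.735 kWh
Cost = 4059.735 × £0.29 = £1177.32

£1177.32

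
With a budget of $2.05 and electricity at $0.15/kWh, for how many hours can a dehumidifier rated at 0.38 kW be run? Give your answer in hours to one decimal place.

36.0 h

Energy available = $2.05 ÷ $0.15/kWh = 13.6667 kWh
Hours = 13.6667 kWh ÷ 0.38 kW = 36.0 h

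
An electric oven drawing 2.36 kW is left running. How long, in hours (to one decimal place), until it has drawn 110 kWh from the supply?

46.6 h

Hours = 110 kWh ÷ 2.36 kW = 46.6 h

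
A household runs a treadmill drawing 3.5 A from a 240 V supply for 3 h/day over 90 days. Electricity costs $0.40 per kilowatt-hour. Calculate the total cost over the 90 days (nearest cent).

Power = 3.5 A × 240 V = 840 W = 0.84 kW
Runtime = 3 h/day × 90 days = 270 h
Energy = 0.84 kW × 270 h = 226.8 kWh
Cost = 226.8 kWh × $0.40/kWh = $90.72

$90.72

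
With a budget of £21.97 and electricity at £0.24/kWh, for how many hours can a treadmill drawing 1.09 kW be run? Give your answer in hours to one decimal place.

84.0 h

Energy available = £21.97 ÷ £0.24/kWh = 91.5417 kWh
Hours = 91.5417 kWh ÷ 1.09 kW = 84.0 h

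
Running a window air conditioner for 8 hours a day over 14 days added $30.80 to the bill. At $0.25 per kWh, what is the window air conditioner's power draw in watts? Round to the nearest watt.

Energy = $30.80 ÷ $0.25/kWh = 123.2 kWh
Runtime = 8 h/day × 14 days = 112 h
Power = 123.2 kWh ÷ 112 h = 1.1 kW = 1100 W

1100 W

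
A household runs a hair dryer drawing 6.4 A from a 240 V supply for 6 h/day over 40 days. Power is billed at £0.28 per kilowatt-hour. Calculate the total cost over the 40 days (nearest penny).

£103.22

Power = 6.4 A × 240 V = 1536 W = 1.536 kW
Runtime = 6 h/day × 40 days = 240 h
Energy = 1.536 kW × 240 h = 368.64 kWh
Cost = 368.64 kWh × £0.28/kWh = £103.22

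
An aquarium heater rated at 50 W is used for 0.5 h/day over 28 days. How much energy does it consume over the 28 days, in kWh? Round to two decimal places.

Runtime = 0.5 h/day × 28 days = 14 h
Energy = 0.05 kW × 14 h = 0.7 kWh

0.70 kWh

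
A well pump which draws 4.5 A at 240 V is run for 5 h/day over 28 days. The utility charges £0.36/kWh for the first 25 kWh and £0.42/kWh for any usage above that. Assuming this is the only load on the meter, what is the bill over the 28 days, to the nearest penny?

Power = 4.5 A × 240 V = 1080 W = 1.08 kW
Runtime = 5 h/day × 28 days = 140 h
Energy = 1.08 kW × 140 h = 151.2 kWh
Tier 1 (0–25 kWh): 25 × £0.36 = £9
Above 25 kWh: 126.2 × £0.42 = £53.004
Bill = £62.00

£62.00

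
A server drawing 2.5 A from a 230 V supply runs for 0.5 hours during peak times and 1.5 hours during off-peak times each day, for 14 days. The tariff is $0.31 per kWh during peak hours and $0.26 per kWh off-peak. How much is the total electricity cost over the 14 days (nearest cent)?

$4.39

Power = 2.5 A × 230 V = 575 W = 0.575 kW
Peak energy = 0.575 kW × 0.5 h × 14 = 4.025 kWh
Off-peak energy = 0.575 kW × 1.5 h × 14 = 12.075 kWh
Cost = 4.025 × $0.31 + 12.075 × $0.26 = $1.24775 + $3.1395 = $4.39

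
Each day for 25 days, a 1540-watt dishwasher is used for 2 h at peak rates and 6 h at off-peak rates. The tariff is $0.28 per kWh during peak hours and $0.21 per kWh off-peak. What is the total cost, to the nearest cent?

$70.07

Peak energy = 1.54 kW × 2 h × 25 = 77 kWh
Off-peak energy = 1.54 kW × 6 h × 25 = 231 kWh
Cost = 77 × $0.28 + 231 × $0.21 = $21.56 + $48.51 = $70.07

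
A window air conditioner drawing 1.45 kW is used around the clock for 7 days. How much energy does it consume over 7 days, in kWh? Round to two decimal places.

Runtime = 24 h × 7 = 168 h
Energy = 1.45 kW × 168 h = 243.6 kWh

243.60 kWh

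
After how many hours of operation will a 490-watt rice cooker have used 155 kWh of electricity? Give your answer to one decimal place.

316.3 h

Hours = 155 kWh ÷ 0.49 kW = 316.3 h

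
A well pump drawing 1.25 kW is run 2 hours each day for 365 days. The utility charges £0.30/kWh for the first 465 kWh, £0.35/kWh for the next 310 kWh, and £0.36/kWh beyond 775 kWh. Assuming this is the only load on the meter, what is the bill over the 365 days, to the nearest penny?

£297.50

Runtime = 2 h/day × 365 days = 730 h
Energy = 1.25 kW × 730 h = 912.5 kWh
Tier 1 (0–465 kWh): 465 × £0.30 = £139.5
Tier 2 (465–775 kWh): 310 × £0.35 = £108.5
Above 775 kWh: 137.5 × £0.36 = £49.5
Bill = £297.50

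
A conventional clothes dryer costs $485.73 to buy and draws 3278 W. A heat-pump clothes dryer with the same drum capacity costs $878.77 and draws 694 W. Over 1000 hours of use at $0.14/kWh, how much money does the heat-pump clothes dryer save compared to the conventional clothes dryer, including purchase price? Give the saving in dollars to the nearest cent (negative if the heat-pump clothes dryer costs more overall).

conventional clothes dryer: $485.73 + (3278/1000) kW × 1000 h × $0.14 = $485.73 + $458.92 = $944.65
heat-pump clothes dryer: $878.77 + (694/1000) kW × 1000 h × $0.14 = $878.77 + $97.16 = $975.93
Saving = $944.65 − $975.93 = −$31.28

-$31.28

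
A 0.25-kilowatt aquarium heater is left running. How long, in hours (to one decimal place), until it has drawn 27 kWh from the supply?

Hours = 27 kWh ÷ 0.25 kW = 108.0 h

108.0 h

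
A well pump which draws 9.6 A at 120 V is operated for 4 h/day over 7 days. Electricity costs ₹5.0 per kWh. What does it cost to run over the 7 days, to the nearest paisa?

₹161.28

Power = 9.6 A × 120 V = 1152 W = 1.152 kW
Runtime = 4 h/day × 7 days = 28 h
Energy = 1.152 kW × 28 h = 32.256 kWh
Cost = 32.256 kWh × ₹5.0/kWh = ₹161.28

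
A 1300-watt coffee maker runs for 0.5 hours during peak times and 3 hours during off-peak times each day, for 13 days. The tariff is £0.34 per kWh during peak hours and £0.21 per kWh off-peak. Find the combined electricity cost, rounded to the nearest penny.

Peak energy = 1.3 kW × 0.5 h × 13 = 8.45 kWh
Off-peak energy = 1.3 kW × 3 h × 13 = 50.7 kWh
Cost = 8.45 × £0.34 + 50.7 × £0.21 = £2.873 + £10.647 = £13.52

£13.52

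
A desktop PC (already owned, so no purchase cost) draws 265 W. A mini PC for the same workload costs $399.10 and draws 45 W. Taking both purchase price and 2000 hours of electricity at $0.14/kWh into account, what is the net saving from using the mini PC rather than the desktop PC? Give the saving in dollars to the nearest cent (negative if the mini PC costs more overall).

desktop PC: $0.00 + (265/1000) kW × 2000 h × $0.14 = $0.00 + $74.2 = $74.2
mini PC: $399.10 + (45/1000) kW × 2000 h × $0.14 = $399.10 + $12.6 = $411.7
Saving = $74.2 − $411.7 = −$337.5

-$337.50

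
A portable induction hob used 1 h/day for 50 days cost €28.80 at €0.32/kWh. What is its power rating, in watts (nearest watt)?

Energy = €28.80 ÷ €0.32/kWh = 90 kWh
Runtime = 1 h/day × 50 days = 50 h
Power = 90 kWh ÷ 50 h = 1.8 kW = 1800 W

1800 W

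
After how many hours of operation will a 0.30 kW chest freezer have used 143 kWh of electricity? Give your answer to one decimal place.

476.7 h

Hours = 143 kWh ÷ 0.3 kW = 476.7 h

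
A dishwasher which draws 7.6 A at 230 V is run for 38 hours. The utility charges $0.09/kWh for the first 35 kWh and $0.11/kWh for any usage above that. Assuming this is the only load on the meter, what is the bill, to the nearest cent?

$6.61

Power = 7.6 A × 230 V = 1748 W = 1.748 kW
Energy = 1.748 kW × 38 h = 66.424 kWh
Tier 1 (0–35 kWh): 35 × $0.09 = $3.15
Above 35 kWh: 31.424 × $0.11 = $3.45664
Bill = $6.61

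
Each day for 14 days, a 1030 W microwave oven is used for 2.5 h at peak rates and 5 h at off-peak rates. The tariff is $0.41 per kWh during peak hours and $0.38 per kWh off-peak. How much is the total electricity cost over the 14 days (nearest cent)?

Peak energy = 1.03 kW × 2.5 h × 14 = 36.05 kWh
Off-peak energy = 1.03 kW × 5 h × 14 = 72.1 kWh
Cost = 36.05 × $0.41 + 72.1 × $0.38 = $14.7805 + $27.398 = $42.18

$42.18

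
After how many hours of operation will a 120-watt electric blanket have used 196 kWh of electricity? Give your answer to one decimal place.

Hours = 196 kWh ÷ 0.12 kW = 1633.3 h

1633.3 h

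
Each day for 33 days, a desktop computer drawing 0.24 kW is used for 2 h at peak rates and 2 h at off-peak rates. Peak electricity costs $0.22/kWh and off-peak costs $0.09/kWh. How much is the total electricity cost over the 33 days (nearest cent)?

Peak energy = 0.24 kW × 2 h × 33 = 15.84 kWh
Off-peak energy = 0.24 kW × 2 h × 33 = 15.84 kWh
Cost = 15.84 × $0.22 + 15.84 × $0.09 = $3.4848 + $1.4256 = $4.91

$4.91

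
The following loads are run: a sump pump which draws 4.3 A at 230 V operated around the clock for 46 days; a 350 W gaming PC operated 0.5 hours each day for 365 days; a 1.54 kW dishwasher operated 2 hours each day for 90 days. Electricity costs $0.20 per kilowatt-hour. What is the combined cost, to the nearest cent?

sump pump: Power = 4.3 A × 230 V = 989 W = 0.989 kW
sump pump: Runtime = 24 h × 46 = 1104 h
sump pump: 0.989 kW × 1104 h = 1091.856 kWh
gaming PC: Runtime = 0.5 h/day × 365 days = 182.5 h
gaming PC: 0.35 kW × 182.5 h = 63.875 kWh
dishwasher: Runtime = 2 h/day × 90 days = 180 h
dishwasher: 1.54 kW × 180 h = 277.2 kWh
Total energy = 1432.931 kWh
Cost = 1432.931 × $0.20 = $286.59

$286.59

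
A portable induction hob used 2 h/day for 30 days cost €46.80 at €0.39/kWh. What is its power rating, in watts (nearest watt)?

2000 W

Energy = €46.80 ÷ €0.39/kWh = 120 kWh
Runtime = 2 h/day × 30 days = 60 h
Power = 120 kWh ÷ 60 h = 2 kW = 2000 W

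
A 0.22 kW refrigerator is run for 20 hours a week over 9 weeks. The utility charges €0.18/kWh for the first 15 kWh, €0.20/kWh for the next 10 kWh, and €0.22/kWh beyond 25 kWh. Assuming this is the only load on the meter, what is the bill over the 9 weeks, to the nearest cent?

Runtime = 20 h/week × 9 weeks = 180 h
Energy = 0.22 kW × 180 h = 39.6 kWh
Tier 1 (0–15 kWh): 15 × €0.18 = €2.7
Tier 2 (15–25 kWh): 10 × €0.20 = €2
Above 25 kWh: 14.6 × €0.22 = €3.212
Bill = €7.91

€7.91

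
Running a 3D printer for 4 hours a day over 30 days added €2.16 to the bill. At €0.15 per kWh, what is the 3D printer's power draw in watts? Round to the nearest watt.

Energy = €2.16 ÷ €0.15/kWh = 14.4 kWh
Runtime = 4 h/day × 30 days = 120 h
Power = 14.4 kWh ÷ 120 h = 0.12 kW = 120 W

120 W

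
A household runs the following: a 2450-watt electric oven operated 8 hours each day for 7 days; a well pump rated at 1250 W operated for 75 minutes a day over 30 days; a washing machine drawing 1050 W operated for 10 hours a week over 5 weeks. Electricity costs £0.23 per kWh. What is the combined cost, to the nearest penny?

electric oven: Runtime = 8 h/day × 7 days = 56 h
electric oven: 2.45 kW × 56 h = 137.2 kWh
well pump: Runtime = 75 min × 30 = 2250 min = 37.5 h
well pump: 1.25 kW × 37.5 h = 46.875 kWh
washing machine: Runtime = 10 h/week × 5 weeks = 50 h
washing machine: 1.05 kW × 50 h = 52.5 kWh
Total energy = 236.575 kWh
Cost = 236.575 × £0.23 = £54.41

£54.41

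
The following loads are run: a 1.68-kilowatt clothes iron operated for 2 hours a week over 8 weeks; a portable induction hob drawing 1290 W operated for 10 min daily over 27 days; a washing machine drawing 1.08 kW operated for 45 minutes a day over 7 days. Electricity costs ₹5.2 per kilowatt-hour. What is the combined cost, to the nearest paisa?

clothes iron: Runtime = 2 h/week × 8 weeks = 16 h
clothes iron: 1.68 kW × 16 h = 26.88 kWh
portable induction hob: Runtime = 10 min × 27 = 270 min = 4.5 h
portable induction hob: 1.29 kW × 4.5 h = 5.805 kWh
washing machine: Runtime = 45 min × 7 = 315 min = 5.25 h
washing machine: 1.08 kW × 5.25 h = 5.67 kWh
Total energy = 38.355 kWh
Cost = 38.355 × ₹5.2 = ₹199.45

₹199.45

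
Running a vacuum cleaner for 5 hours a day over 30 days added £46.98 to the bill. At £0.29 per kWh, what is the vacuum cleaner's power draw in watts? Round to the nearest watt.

Energy = £46.98 ÷ £0.29/kWh = 162 kWh
Runtime = 5 h/day × 30 days = 150 h
Power = 162 kWh ÷ 150 h = 1.08 kW = 1080 W

1080 W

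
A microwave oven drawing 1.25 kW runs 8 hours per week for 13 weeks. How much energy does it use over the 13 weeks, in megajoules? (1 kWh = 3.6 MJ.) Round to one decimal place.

468.0 MJ

Runtime = 8 h/week × 13 weeks = 104 h
Energy = 1.25 kW × 104 h = 130 kWh
= 130 × 3.6 MJ = 468.0 MJ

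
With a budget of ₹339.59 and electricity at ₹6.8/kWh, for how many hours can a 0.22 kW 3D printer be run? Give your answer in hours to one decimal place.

Energy available = ₹339.59 ÷ ₹6.8/kWh = 49.9397 kWh
Hours = 49.9397 kWh ÷ 0.22 kW = 227.0 h

227.0 h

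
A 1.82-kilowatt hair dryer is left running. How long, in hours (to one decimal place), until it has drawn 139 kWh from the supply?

Hours = 139 kWh ÷ 1.82 kW = 76.4 h

76.4 h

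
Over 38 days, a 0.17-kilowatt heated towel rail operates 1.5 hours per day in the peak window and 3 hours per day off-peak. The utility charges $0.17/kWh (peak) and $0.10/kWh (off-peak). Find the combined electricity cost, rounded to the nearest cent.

Peak energy = 0.17 kW × 1.5 h × 38 = 9.69 kWh
Off-peak energy = 0.17 kW × 3 h × 38 = 19.38 kWh
Cost = 9.69 × $0.17 + 19.38 × $0.10 = $1.6473 + $1.938 = $3.59

$3.59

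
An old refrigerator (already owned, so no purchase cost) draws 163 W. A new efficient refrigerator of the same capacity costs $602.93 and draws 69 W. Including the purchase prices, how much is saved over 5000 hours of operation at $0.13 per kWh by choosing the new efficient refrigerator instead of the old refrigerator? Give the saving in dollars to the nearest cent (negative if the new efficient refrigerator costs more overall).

old refrigerator: $0.00 + (163/1000) kW × 5000 h × $0.13 = $0.00 + $105.95 = $105.95
new efficient refrigerator: $602.93 + (69/1000) kW × 5000 h × $0.13 = $602.93 + $44.85 = $647.78
Saving = $105.95 − $647.78 = −$541.83

-$541.83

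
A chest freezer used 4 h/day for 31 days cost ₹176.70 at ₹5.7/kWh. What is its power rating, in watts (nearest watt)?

250 W

Energy = ₹176.70 ÷ ₹5.7/kWh = 31 kWh
Runtime = 4 h/day × 31 days = 124 h
Power = 31 kWh ÷ 124 h = 0.25 kW = 250 W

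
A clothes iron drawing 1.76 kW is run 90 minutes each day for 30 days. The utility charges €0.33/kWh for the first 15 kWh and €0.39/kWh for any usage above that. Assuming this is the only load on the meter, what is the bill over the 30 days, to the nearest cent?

Runtime = 90 min × 30 = 2700 min = 45 h
Energy = 1.76 kW × 45 h = 79.2 kWh
Tier 1 (0–15 kWh): 15 × €0.33 = €4.95
Above 15 kWh: 64.2 × €0.39 = €25.038
Bill = €29.99

€29.99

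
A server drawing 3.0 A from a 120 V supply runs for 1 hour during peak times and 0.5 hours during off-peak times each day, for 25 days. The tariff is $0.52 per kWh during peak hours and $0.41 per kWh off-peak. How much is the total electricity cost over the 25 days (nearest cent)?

Power = 3.0 A × 120 V = 360 W = 0.36 kW
Peak energy = 0.36 kW × 1 h × 25 = 9 kWh
Off-peak energy = 0.36 kW × 0.5 h × 25 = 4.5 kWh
Cost = 9 × $0.52 + 4.5 × $0.41 = $4.68 + $1.845 = $6.53

$6.53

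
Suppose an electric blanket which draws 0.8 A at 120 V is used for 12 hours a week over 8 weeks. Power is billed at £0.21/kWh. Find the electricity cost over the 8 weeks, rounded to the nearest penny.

Power = 0.8 A × 120 V = 96 W = 0.096 kW
Runtime = 12 h/week × 8 weeks = 96 h
Energy = 0.096 kW × 96 h = 9.216 kWh
Cost = 9.216 kWh × £0.21/kWh = £1.94

£1.94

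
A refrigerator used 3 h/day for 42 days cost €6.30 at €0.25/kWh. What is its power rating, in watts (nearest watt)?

Energy = €6.30 ÷ €0.25/kWh = 25.2 kWh
Runtime = 3 h/day × 42 days = 126 h
Power = 25.2 kWh ÷ 126 h = 0.2 kW = 200 W

200 W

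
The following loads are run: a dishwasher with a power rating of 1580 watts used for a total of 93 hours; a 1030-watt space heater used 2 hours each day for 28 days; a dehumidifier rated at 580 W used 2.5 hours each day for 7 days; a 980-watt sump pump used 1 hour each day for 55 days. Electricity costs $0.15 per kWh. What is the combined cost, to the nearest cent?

$40.30

dishwasher: 1.58 kW × 93 h = 146.94 kWh
space heater: Runtime = 2 h/day × 28 days = 56 h
space heater: 1.03 kW × 56 h = 57.68 kWh
dehumidifier: Runtime = 2.5 h/day × 7 days = 17.5 h
dehumidifier: 0.58 kW × 17.5 h = 10.15 kWh
sump pump: Runtime = 1 h/day × 55 days = 55 h
sump pump: 0.98 kW × 55 h = 53.9 kWh
Total energy = 268.67 kWh
Cost = 268.67 × $0.15 = $40.30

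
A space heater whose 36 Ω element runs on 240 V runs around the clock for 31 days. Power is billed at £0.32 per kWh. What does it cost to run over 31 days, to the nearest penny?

£380.93

Power = V²/R = 240²/36 = 1600 W = 1.6 kW
Runtime = 24 h × 31 = 744 h
Energy = 1.6 kW × 744 h = 1190.4 kWh
Cost = 1190.4 kWh × £0.32/kWh = £380.93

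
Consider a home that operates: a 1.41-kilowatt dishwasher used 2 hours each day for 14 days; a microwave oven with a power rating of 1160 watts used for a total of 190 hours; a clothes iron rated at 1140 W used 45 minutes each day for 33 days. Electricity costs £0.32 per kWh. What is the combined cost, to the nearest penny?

£92.19

dishwasher: Runtime = 2 h/day × 14 days = 28 h
dishwasher: 1.41 kW × 28 h = 39.48 kWh
microwave oven: 1.16 kW × 190 h = 220.4 kWh
clothes iron: Runtime = 45 min × 33 = 1485 min = 24.75 h
clothes iron: 1.14 kW × 24.75 h = 28.215 kWh
Total energy = 288.095 kWh
Cost = 288.095 × £0.32 = £92.19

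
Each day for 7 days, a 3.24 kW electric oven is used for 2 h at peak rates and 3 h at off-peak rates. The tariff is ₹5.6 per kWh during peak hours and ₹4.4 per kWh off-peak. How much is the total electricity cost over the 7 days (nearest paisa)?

₹553.39

Peak energy = 3.24 kW × 2 h × 7 = 45.36 kWh
Off-peak energy = 3.24 kW × 3 h × 7 = 68.04 kWh
Cost = 45.36 × ₹5.6 + 68.04 × ₹4.4 = ₹254.016 + ₹299.376 = ₹553.39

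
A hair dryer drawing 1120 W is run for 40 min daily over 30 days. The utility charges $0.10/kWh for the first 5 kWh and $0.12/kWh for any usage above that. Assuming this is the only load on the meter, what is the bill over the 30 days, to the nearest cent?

$2.59

Runtime = 40 min × 30 = 1200 min = 20 h
Energy = 1.12 kW × 20 h = 22.4 kWh
Tier 1 (0–5 kWh): 5 × $0.10 = $0.5
Above 5 kWh: 17.4 × $0.12 = $2.088
Bill = $2.59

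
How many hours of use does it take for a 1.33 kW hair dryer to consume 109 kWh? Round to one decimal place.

Hours = 109 kWh ÷ 1.33 kW = 82.0 h

82.0 h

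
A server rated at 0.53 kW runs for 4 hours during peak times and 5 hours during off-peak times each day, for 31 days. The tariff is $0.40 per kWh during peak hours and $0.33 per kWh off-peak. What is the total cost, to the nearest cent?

$53.40

Peak energy = 0.53 kW × 4 h × 31 = 65.72 kWh
Off-peak energy = 0.53 kW × 5 h × 31 = 82.15 kWh
Cost = 65.72 × $0.40 + 82.15 × $0.33 = $26.288 + $27.1095 = $53.40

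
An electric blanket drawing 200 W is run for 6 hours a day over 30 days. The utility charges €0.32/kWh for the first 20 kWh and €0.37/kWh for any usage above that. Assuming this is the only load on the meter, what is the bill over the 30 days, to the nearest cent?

€12.32

Runtime = 6 h/day × 30 days = 180 h
Energy = 0.2 kW × 180 h = 36 kWh
Tier 1 (0–20 kWh): 20 × €0.32 = €6.4
Above 20 kWh: 16 × €0.37 = €5.92
Bill = €12.32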